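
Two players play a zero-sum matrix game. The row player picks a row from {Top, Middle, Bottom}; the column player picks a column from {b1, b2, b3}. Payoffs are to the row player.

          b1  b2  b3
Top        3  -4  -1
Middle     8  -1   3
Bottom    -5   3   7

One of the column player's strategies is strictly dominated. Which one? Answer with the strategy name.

b2 holds the row player's payoff strictly below b3 in every row: -4 < -1, -1 < 3, 3 < 7.
So b3 is strictly dominated for the column player.

b3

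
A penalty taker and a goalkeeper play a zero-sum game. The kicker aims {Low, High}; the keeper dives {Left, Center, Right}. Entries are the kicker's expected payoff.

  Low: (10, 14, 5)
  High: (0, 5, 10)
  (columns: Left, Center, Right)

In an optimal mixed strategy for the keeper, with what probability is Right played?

Row minima: Low → 5, High → 0; maximin = 5.
Column maxima: Left → 10, Center → 14, Right → 10; minimax = 10.
5 ≠ 10, so there is no saddle point; optimal play is mixed.
Center is strictly dominated by Left (it gives the kicker strictly more in every row), so the keeper never plays it.
On the remaining 2×2 (Low, High vs Left, Right):
Let the kicker play Low with probability p. Expected payoff against Left: 10p + 0(1−p) = 10p; against Right: 5p + 10(1−p) = −5p + 10.
Setting these equal: 10p = −5p + 10 ⇒ 15p = 10 ⇒ p = 2/3, and the value is (10)·(2/3) = 20/3.
For the keeper: with q = P(Left), equating Low's and High's payoffs gives 5q + 5 = −10q + 10 ⇒ q = 1/3.

2/3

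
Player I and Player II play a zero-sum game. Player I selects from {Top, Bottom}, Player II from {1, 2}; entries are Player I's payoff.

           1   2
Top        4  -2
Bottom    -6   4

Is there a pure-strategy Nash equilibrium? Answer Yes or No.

Row minima: Top → -2, Bottom → -6; maximin = -2.
Column maxima: 1 → 4, 2 → 4; minimax = 4.
-2 ≠ 4, so no pure-strategy equilibrium exists.

No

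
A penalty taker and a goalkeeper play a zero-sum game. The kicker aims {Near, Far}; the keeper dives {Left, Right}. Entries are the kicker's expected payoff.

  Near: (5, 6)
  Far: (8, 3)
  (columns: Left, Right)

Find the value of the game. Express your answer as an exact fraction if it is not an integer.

Row minima: Near → 5, Far → 3; maximin = 5.
Column maxima: Left → 8, Right → 6; minimax = 6.
5 ≠ 6, so there is no saddle point; optimal play is mixed.
Let the kicker play Near with probability p. Expected payoff against Left: 5p + 8(1−p) = −3p + 8; against Right: 6p + 3(1−p) = 3p + 3.
Setting these equal: −3p + 8 = 3p + 3 ⇒ −6p = -5 ⇒ p = 5/6, and the value is (-3)·(5/6) + 8 = 11/2.
For the keeper: with q = P(Left), equating Near's and Far's payoffs gives −q + 6 = 5q + 3 ⇒ q = 1/2.

11/2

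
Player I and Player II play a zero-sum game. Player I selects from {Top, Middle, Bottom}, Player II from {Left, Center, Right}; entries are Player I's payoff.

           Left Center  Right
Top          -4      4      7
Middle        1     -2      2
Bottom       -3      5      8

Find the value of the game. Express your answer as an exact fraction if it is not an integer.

Row minima: Top → -4, Middle → -2, Bottom → -3; maximin = -2.
Column maxima: Left → 1, Center → 5, Right → 8; minimax = 1.
-2 ≠ 1, so there is no saddle point; optimal play is mixed.
Top is strictly dominated by Bottom, so Player I never plays it.
Right is strictly dominated by Left (it gives Player I strictly more in every row), so Player II never plays it.
On the remaining 2×2 (Middle, Bottom vs Left, Center):
Let Player I play Middle with probability p. Expected payoff against Left: 1p + (-3)(1−p) = 4p − 3; against Center: (-2)p + 5(1−p) = −7p + 5.
Setting these equal: 4p − 3 = −7p + 5 ⇒ 11p = 8 ⇒ p = 8/11, and the value is (4)·(8/11) − 3 = -1/11.
For Player II: with q = P(Left), equating Middle's and Bottom's payoffs gives 3q − 2 = −8q + 5 ⇒ q = 7/11.

-1/11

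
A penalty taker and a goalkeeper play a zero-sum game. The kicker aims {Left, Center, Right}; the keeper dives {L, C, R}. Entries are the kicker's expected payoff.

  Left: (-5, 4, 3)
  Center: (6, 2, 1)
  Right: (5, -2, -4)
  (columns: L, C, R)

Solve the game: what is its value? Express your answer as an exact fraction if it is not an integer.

23/13

Row minima: Left → -5, Center → 1, Right → -4; maximin = 1.
Column maxima: L → 6, C → 4, R → 3; minimax = 3.
1 ≠ 3, so there is no saddle point; optimal play is mixed.
Right is strictly dominated by Center, so the kicker never plays it.
C is strictly dominated by R (it gives the kicker strictly more in every row), so the keeper never plays it.
On the remaining 2×2 (Left, Center vs L, R):
Let the kicker play Left with probability p. Expected payoff against L: (-5)p + 6(1−p) = −11p + 6; against R: 3p + 1(1−p) = 2p + 1.
Setting these equal: −11p + 6 = 2p + 1 ⇒ −13p = -5 ⇒ p = 5/13, and the value is (-11)·(5/13) + 6 = 23/13.
For the keeper: with q = P(L), equating Left's and Center's payoffs gives −8q + 3 = 5q + 1 ⇒ q = 2/13.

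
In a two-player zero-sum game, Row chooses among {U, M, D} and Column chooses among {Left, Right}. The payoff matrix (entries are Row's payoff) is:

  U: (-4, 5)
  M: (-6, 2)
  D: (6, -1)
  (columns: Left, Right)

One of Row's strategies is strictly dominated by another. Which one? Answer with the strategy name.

M

U gives a strictly higher payoff than M against every column: -4 > -6, 5 > 2.
So M is strictly dominated and Row never plays it.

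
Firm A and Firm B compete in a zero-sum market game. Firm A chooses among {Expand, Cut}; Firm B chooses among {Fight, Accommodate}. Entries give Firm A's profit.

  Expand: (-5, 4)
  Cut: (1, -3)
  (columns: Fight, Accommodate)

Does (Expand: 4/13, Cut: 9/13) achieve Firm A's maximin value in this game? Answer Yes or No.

Yes

Against Fight this mix gives (4/13)·(-5) + (9/13)·1 = -11/13.
Against Accommodate this mix gives (4/13)·4 + (9/13)·(-3) = -11/13.
All of Firm B's active replies (Fight, Accommodate) yield -11/13, and no column does worse for Firm A. The mix makes Firm B indifferent and guarantees -11/13, so it is optimal.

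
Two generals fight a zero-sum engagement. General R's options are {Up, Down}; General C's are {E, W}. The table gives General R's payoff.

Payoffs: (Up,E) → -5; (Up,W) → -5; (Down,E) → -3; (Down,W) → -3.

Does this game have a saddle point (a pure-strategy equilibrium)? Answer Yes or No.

Yes

Row minima: Up → -5, Down → -3; maximin = -3.
Column maxima: E → -3, W → -3; minimax = -3.
maximin = minimax = -3, so a saddle point exists.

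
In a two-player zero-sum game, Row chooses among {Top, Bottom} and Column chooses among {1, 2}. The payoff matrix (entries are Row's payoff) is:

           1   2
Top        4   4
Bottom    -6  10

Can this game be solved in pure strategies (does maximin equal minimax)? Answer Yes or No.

Yes

Row minima: Top → 4, Bottom → -6; maximin = 4.
Column maxima: 1 → 4, 2 → 10; minimax = 4.
maximin = minimax = 4, so a saddle point exists.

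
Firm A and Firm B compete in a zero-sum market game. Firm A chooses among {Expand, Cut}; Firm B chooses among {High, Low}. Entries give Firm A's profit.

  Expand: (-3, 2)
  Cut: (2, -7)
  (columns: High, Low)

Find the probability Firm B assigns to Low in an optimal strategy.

Row minima: Expand → -3, Cut → -7; maximin = -3.
Column maxima: High → 2, Low → 2; minimax = 2.
-3 ≠ 2, so there is no saddle point; optimal play is mixed.
Let Firm A play Expand with probability p. Expected payoff against High: (-3)p + 2(1−p) = −5p + 2; against Low: 2p + (-7)(1−p) = 9p − 7.
Setting these equal: −5p + 2 = 9p − 7 ⇒ −14p = -9 ⇒ p = 9/14, and the value is (-5)·(9/14) + 2 = -17/14.
For Firm B: with q = P(High), equating Expand's and Cut's payoffs gives −5q + 2 = 9q − 7 ⇒ q = 9/14.

5/14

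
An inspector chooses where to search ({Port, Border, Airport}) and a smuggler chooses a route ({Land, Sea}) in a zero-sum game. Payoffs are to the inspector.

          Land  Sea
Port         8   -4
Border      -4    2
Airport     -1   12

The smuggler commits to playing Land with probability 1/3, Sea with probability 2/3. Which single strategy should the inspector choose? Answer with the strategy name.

Expected payoff of Port: (1/3)·8 + (2/3)·(-4) = 0.
Expected payoff of Border: (1/3)·(-4) + (2/3)·2 = 0.
Expected payoff of Airport: (1/3)·(-1) + (2/3)·12 = 23/3.
The largest is 23/3, so the inspector's best response is Airport.

Airport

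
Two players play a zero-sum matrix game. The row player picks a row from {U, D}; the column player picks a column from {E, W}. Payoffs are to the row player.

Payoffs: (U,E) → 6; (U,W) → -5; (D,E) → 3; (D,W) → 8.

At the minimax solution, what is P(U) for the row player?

5/16

Row minima: U → -5, D → 3; maximin = 3.
Column maxima: E → 6, W → 8; minimax = 6.
3 ≠ 6, so there is no saddle point; optimal play is mixed.
Let the row player play U with probability p. Expected payoff against E: 6p + 3(1−p) = 3p + 3; against W: (-5)p + 8(1−p) = −13p + 8.
Setting these equal: 3p + 3 = −13p + 8 ⇒ 16p = 5 ⇒ p = 5/16, and the value is (3)·(5/16) + 3 = 63/16.
For the column player: with q = P(E), equating U's and D's payoffs gives 11q − 5 = −5q + 8 ⇒ q = 13/16.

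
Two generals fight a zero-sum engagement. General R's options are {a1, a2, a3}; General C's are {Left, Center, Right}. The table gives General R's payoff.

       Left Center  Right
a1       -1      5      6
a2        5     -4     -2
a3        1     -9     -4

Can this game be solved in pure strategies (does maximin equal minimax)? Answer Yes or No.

No

Row minima: a1 → -1, a2 → -4, a3 → -9; maximin = -1.
Column maxima: Left → 5, Center → 5, Right → 6; minimax = 5.
-1 ≠ 5, so no pure-strategy equilibrium exists.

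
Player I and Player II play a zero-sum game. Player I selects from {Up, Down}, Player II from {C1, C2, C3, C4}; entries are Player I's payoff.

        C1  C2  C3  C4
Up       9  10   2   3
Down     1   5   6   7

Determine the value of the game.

Row minima: Up → 2, Down → 1; maximin = 2.
Column maxima: C1 → 9, C2 → 10, C3 → 6, C4 → 7; minimax = 6.
2 ≠ 6, so there is no saddle point; optimal play is mixed.
C2 is strictly dominated by C1 (it gives Player I strictly more in every row), so Player II never plays it.
C4 is strictly dominated by C3 (it gives Player I strictly more in every row), so Player II never plays it.
On the remaining 2×2 (Up, Down vs C1, C3):
Let Player I play Up with probability p. Expected payoff against C1: 9p + 1(1−p) = 8p + 1; against C3: 2p + 6(1−p) = −4p + 6.
Setting these equal: 8p + 1 = −4p + 6 ⇒ 12p = 5 ⇒ p = 5/12, and the value is (8)·(5/12) + 1 = 13/3.
For Player II: with q = P(C1), equating Up's and Down's payoffs gives 7q + 2 = −5q + 6 ⇒ q = 1/3.

13/3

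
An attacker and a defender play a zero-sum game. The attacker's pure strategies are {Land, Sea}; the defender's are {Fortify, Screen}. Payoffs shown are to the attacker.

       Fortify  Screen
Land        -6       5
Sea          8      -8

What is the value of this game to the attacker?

Row minima: Land → -6, Sea → -8; maximin = -6.
Column maxima: Fortify → 8, Screen → 5; minimax = 5.
-6 ≠ 5, so there is no saddle point; optimal play is mixed.
Let the attacker play Land with probability p. Expected payoff against Fortify: (-6)p + 8(1−p) = −14p + 8; against Screen: 5p + (-8)(1−p) = 13p − 8.
Setting these equal: −14p + 8 = 13p − 8 ⇒ −27p = -16 ⇒ p = 16/27, and the value is (-14)·(16/27) + 8 = -8/27.
For the defender: with q = P(Fortify), equating Land's and Sea's payoffs gives −11q + 5 = 16q − 8 ⇒ q = 13/27.

-8/27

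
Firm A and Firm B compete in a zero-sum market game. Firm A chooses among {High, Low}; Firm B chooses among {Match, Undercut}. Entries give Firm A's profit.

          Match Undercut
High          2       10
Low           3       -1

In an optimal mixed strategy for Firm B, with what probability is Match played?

11/12

Row minima: High → 2, Low → -1; maximin = 2.
Column maxima: Match → 3, Undercut → 10; minimax = 3.
2 ≠ 3, so there is no saddle point; optimal play is mixed.
Let Firm A play High with probability p. Expected payoff against Match: 2p + 3(1−p) = −p + 3; against Undercut: 10p + (-1)(1−p) = 11p − 1.
Setting these equal: −p + 3 = 11p − 1 ⇒ −12p = -4 ⇒ p = 1/3, and the value is (-1)·(1/3) + 3 = 8/3.
For Firm B: with q = P(Match), equating High's and Low's payoffs gives −8q + 10 = 4q − 1 ⇒ q = 11/12.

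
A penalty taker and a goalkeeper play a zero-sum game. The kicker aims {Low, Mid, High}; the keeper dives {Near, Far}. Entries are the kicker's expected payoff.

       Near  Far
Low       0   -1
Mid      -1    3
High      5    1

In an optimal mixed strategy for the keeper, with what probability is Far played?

Row minima: Low → -1, Mid → -1, High → 1; maximin = 1.
Column maxima: Near → 5, Far → 3; minimax = 3.
1 ≠ 3, so there is no saddle point; optimal play is mixed.
Low is strictly dominated by High, so the kicker never plays it.
On the remaining 2×2 (Mid, High vs Near, Far):
Let the kicker play Mid with probability p. Expected payoff against Near: (-1)p + 5(1−p) = −6p + 5; against Far: 3p + 1(1−p) = 2p + 1.
Setting these equal: −6p + 5 = 2p + 1 ⇒ −8p = -4 ⇒ p = 1/2, and the value is (-6)·(1/2) + 5 = 2.
For the keeper: with q = P(Near), equating Mid's and High's payoffs gives −4q + 3 = 4q + 1 ⇒ q = 1/4.

3/4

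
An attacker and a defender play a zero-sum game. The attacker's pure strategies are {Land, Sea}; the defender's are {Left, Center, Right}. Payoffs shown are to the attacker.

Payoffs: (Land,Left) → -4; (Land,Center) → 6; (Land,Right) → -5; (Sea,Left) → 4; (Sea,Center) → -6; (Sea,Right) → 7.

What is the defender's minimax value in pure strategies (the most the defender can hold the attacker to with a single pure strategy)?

4

Column maxima: Left → 4, Center → 6, Right → 7.
The smallest of these is 4.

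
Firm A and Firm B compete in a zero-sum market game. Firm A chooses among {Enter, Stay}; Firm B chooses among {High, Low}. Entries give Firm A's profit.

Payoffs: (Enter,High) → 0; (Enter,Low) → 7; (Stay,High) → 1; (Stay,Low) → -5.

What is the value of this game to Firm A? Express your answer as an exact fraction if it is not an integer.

7/13

Row minima: Enter → 0, Stay → -5; maximin = 0.
Column maxima: High → 1, Low → 7; minimax = 1.
0 ≠ 1, so there is no saddle point; optimal play is mixed.
Let Firm A play Enter with probability p. Expected payoff against High: 0p + 1(1−p) = −p + 1; against Low: 7p + (-5)(1−p) = 12p − 5.
Setting these equal: −p + 1 = 12p − 5 ⇒ −13p = -6 ⇒ p = 6/13, and the value is (-1)·(6/13) + 1 = 7/13.
For Firm B: with q = P(High), equating Enter's and Stay's payoffs gives −7q + 7 = 6q − 5 ⇒ q = 12/13.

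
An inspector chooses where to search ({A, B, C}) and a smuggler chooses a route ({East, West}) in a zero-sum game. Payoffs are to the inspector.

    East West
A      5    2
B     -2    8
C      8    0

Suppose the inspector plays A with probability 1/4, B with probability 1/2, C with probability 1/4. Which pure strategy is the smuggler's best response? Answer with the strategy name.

East

If the smuggler plays East, the inspector's expected payoff is (1/4)·5 + (1/2)·(-2) + (1/4)·8 = 9/4.
If the smuggler plays West, the inspector's expected payoff is (1/4)·2 + (1/2)·8 + (1/4)·0 = 9/2.
The smuggler minimizes the inspector's payoff; the smallest is 9/4, so the best response is East.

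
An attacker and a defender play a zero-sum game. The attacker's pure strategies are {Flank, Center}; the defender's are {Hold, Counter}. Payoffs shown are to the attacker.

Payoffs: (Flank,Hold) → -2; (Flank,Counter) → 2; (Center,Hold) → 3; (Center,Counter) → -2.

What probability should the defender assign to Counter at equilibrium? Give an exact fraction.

5/9

Row minima: Flank → -2, Center → -2; maximin = -2.
Column maxima: Hold → 3, Counter → 2; minimax = 2.
-2 ≠ 2, so there is no saddle point; optimal play is mixed.
Let the attacker play Flank with probability p. Expected payoff against Hold: (-2)p + 3(1−p) = −5p + 3; against Counter: 2p + (-2)(1−p) = 4p − 2.
Setting these equal: −5p + 3 = 4p − 2 ⇒ −9p = -5 ⇒ p = 5/9, and the value is (-5)·(5/9) + 3 = 2/9.
For the defender: with q = P(Hold), equating Flank's and Center's payoffs gives −4q + 2 = 5q − 2 ⇒ q = 4/9.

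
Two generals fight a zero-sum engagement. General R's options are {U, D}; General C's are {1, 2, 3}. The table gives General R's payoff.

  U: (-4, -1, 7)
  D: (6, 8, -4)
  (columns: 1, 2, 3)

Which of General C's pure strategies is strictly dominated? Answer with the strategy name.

2

1 holds General R's payoff strictly below 2 in every row: -4 < -1, 6 < 8.
So 2 is strictly dominated for General C.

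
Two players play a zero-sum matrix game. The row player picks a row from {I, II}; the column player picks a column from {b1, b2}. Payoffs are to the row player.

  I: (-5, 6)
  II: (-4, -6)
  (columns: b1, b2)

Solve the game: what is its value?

-54/13

Row minima: I → -5, II → -6; maximin = -5.
Column maxima: b1 → -4, b2 → 6; minimax = -4.
-5 ≠ -4, so there is no saddle point; optimal play is mixed.
Let the row player play I with probability p. Expected payoff against b1: (-5)p + (-4)(1−p) = −p − 4; against b2: 6p + (-6)(1−p) = 12p − 6.
Setting these equal: −p − 4 = 12p − 6 ⇒ −13p = -2 ⇒ p = 2/13, and the value is (-1)·(2/13) − 4 = -54/13.
For the column player: with q = P(b1), equating I's and II's payoffs gives −11q + 6 = 2q − 6 ⇒ q = 12/13.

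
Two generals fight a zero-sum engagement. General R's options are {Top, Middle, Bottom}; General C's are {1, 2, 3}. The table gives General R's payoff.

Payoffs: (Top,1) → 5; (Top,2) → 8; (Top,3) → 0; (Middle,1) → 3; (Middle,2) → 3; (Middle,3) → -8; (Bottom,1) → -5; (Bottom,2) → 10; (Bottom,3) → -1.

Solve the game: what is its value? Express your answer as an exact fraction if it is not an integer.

0

Row minima: Top → 0, Middle → -8, Bottom → -5; maximin = 0.
Column maxima: 1 → 5, 2 → 10, 3 → 0; minimax = 0.
Since maximin = minimax = 0, there is a saddle point and the value is 0.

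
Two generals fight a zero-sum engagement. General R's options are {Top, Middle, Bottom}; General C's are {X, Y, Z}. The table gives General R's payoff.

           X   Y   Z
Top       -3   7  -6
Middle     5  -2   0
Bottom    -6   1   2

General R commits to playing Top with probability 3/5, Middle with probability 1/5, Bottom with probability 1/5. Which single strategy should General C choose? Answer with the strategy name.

Z

If General C plays X, General R's expected payoff is (3/5)·(-3) + (1/5)·5 + (1/5)·(-6) = -2.
If General C plays Y, General R's expected payoff is (3/5)·7 + (1/5)·(-2) + (1/5)·1 = 4.
If General C plays Z, General R's expected payoff is (3/5)·(-6) + (1/5)·0 + (1/5)·2 = -16/5.
General C minimizes General R's payoff; the smallest is -16/5, so the best response is Z.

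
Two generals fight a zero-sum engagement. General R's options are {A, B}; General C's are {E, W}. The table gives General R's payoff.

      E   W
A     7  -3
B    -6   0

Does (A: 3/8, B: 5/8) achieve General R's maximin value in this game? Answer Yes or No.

Against E this mix gives (3/8)·7 + (5/8)·(-6) = -9/8.
Against W this mix gives (3/8)·(-3) + (5/8)·0 = -9/8.
All of General C's active replies (E, W) yield -9/8, and no column does worse for General R. The mix makes General C indifferent and guarantees -9/8, so it is optimal.

Yes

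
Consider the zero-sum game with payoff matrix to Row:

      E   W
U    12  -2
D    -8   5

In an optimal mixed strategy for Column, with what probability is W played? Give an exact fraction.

20/27

Row minima: U → -2, D → -8; maximin = -2.
Column maxima: E → 12, W → 5; minimax = 5.
-2 ≠ 5, so there is no saddle point; optimal play is mixed.
Let Row play U with probability p. Expected payoff against E: 12p + (-8)(1−p) = 20p − 8; against W: (-2)p + 5(1−p) = −7p + 5.
Setting these equal: 20p − 8 = −7p + 5 ⇒ 27p = 13 ⇒ p = 13/27, and the value is (20)·(13/27) − 8 = 44/27.
For Column: with q = P(E), equating U's and D's payoffs gives 14q − 2 = −13q + 5 ⇒ q = 7/27.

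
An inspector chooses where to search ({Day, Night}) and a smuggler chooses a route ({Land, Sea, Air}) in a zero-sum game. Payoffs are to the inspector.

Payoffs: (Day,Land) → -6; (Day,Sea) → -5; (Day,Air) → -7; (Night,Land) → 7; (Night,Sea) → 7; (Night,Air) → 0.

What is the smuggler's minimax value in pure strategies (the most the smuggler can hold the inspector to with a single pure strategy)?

Column maxima: Land → 7, Sea → 7, Air → 0.
The smallest of these is 0.

0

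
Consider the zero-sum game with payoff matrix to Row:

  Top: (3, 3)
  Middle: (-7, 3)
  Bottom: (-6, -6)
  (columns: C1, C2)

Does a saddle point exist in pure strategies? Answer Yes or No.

Yes

Row minima: Top → 3, Middle → -7, Bottom → -6; maximin = 3.
Column maxima: C1 → 3, C2 → 3; minimax = 3.
maximin = minimax = 3, so a saddle point exists.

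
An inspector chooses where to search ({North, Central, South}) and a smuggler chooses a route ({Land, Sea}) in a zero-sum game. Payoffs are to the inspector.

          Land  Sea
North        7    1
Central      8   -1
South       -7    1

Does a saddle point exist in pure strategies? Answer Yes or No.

Row minima: North → 1, Central → -1, South → -7; maximin = 1.
Column maxima: Land → 8, Sea → 1; minimax = 1.
maximin = minimax = 1, so a saddle point exists.

Yes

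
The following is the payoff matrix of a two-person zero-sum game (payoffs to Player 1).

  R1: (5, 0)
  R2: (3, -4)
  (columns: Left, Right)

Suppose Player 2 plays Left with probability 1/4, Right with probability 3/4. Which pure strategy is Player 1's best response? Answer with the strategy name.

R1

Expected payoff of R1: (1/4)·5 + (3/4)·0 = 5/4.
Expected payoff of R2: (1/4)·3 + (3/4)·(-4) = -9/4.
The largest is 5/4, so Player 1's best response is R1.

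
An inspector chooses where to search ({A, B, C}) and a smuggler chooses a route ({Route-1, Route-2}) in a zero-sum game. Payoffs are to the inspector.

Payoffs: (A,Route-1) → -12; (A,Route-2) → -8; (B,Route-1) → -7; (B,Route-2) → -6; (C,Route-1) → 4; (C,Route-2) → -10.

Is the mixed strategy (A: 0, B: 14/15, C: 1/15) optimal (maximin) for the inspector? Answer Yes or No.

Against Route-1 this mix gives (14/15)·(-7) + (1/15)·4 = -94/15.
Against Route-2 this mix gives (14/15)·(-6) + (1/15)·(-10) = -94/15.
All of the smuggler's active replies (Route-1, Route-2) yield -94/15, and no column does worse for the inspector. The mix makes the smuggler indifferent and guarantees -94/15, so it is optimal.

Yes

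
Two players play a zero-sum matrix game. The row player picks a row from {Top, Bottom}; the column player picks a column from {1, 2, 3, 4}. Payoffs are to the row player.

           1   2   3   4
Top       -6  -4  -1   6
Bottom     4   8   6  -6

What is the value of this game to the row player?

Row minima: Top → -6, Bottom → -6; maximin = -6.
Column maxima: 1 → 4, 2 → 8, 3 → 6, 4 → 6; minimax = 4.
-6 ≠ 4, so there is no saddle point; optimal play is mixed.
2 is strictly dominated by 1 (it gives the row player strictly more in every row), so the column player never plays it.
3 is strictly dominated by 1 (it gives the row player strictly more in every row), so the column player never plays it.
On the remaining 2×2 (Top, Bottom vs 1, 4):
Let the row player play Top with probability p. Expected payoff against 1: (-6)p + 4(1−p) = −10p + 4; against 4: 6p + (-6)(1−p) = 12p − 6.
Setting these equal: −10p + 4 = 12p − 6 ⇒ −22p = -10 ⇒ p = 5/11, and the value is (-10)·(5/11) + 4 = -6/11.
For the column player: with q = P(1), equating Top's and Bottom's payoffs gives −12q + 6 = 10q − 6 ⇒ q = 6/11.

-6/11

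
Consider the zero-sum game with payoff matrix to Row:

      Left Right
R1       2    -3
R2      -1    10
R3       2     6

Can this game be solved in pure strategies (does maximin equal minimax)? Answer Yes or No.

Yes

Row minima: R1 → -3, R2 → -1, R3 → 2; maximin = 2.
Column maxima: Left → 2, Right → 10; minimax = 2.
maximin = minimax = 2, so a saddle point exists.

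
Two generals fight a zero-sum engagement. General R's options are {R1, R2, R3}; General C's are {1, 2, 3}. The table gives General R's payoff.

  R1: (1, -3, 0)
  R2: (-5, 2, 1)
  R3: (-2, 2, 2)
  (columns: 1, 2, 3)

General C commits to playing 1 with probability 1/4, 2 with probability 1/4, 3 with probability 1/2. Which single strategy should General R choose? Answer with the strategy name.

R3

Expected payoff of R1: (1/4)·1 + (1/4)·(-3) + (1/2)·0 = -1/2.
Expected payoff of R2: (1/4)·(-5) + (1/4)·2 + (1/2)·1 = -1/4.
Expected payoff of R3: (1/4)·(-2) + (1/4)·2 + (1/2)·2 = 1.
The largest is 1, so General R's best response is R3.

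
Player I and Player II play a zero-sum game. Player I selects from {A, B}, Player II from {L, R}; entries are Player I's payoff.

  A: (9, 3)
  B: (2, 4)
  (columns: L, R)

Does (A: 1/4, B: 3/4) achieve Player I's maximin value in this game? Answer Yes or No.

Yes

Against L this mix gives (1/4)·9 + (3/4)·2 = 15/4.
Against R this mix gives (1/4)·3 + (3/4)·4 = 15/4.
All of Player II's active replies (L, R) yield 15/4, and no column does worse for Player I. The mix makes Player II indifferent and guarantees 15/4, so it is optimal.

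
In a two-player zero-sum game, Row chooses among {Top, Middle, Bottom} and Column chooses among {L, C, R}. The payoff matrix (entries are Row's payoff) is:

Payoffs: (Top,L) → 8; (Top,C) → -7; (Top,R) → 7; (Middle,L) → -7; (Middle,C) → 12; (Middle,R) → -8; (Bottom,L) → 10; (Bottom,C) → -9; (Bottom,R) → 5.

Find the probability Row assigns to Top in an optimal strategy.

10/17

Row minima: Top → -7, Middle → -8, Bottom → -9; maximin = -7.
Column maxima: L → 10, C → 12, R → 7; minimax = 7.
-7 ≠ 7, so there is no saddle point; optimal play is mixed.
L is strictly dominated by R (it gives Row strictly more in every row), so Column never plays it.
With L eliminated, Bottom is strictly dominated by Top (Top gives Row strictly more in every remaining column), so Row never plays it.
On the remaining 2×2 (Top, Middle vs C, R):
Let Row play Top with probability p. Expected payoff against C: (-7)p + 12(1−p) = −19p + 12; against R: 7p + (-8)(1−p) = 15p − 8.
Setting these equal: −19p + 12 = 15p − 8 ⇒ −34p = -20 ⇒ p = 10/17, and the value is (-19)·(10/17) + 12 = 14/17.
For Column: with q = P(C), equating Top's and Middle's payoffs gives −14q + 7 = 20q − 8 ⇒ q = 15/34.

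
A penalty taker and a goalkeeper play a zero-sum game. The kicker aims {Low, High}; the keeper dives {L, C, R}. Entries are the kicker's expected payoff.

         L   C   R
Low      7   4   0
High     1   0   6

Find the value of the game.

Row minima: Low → 0, High → 0; maximin = 0.
Column maxima: L → 7, C → 4, R → 6; minimax = 4.
0 ≠ 4, so there is no saddle point; optimal play is mixed.
L is strictly dominated by C (it gives the kicker strictly more in every row), so the keeper never plays it.
On the remaining 2×2 (Low, High vs C, R):
Let the kicker play Low with probability p. Expected payoff against C: 4p + 0(1−p) = 4p; against R: 0p + 6(1−p) = −6p + 6.
Setting these equal: 4p = −6p + 6 ⇒ 10p = 6 ⇒ p = 3/5, and the value is (4)·(3/5) = 12/5.
For the keeper: with q = P(C), equating Low's and High's payoffs gives 4q = −6q + 6 ⇒ q = 3/5.

12/5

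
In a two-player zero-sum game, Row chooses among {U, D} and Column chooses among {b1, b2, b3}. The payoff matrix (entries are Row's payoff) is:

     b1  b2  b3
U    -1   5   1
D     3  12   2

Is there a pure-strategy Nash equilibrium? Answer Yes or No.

Yes

Row minima: U → -1, D → 2; maximin = 2.
Column maxima: b1 → 3, b2 → 12, b3 → 2; minimax = 2.
maximin = minimax = 2, so a saddle point exists.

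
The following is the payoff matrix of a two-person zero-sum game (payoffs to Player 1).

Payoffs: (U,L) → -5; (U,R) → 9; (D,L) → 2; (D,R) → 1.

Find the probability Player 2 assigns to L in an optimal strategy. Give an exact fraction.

Row minima: U → -5, D → 1; maximin = 1.
Column maxima: L → 2, R → 9; minimax = 2.
1 ≠ 2, so there is no saddle point; optimal play is mixed.
Let Player 1 play U with probability p. Expected payoff against L: (-5)p + 2(1−p) = −7p + 2; against R: 9p + 1(1−p) = 8p + 1.
Setting these equal: −7p + 2 = 8p + 1 ⇒ −15p = -1 ⇒ p = 1/15, and the value is (-7)·(1/15) + 2 = 23/15.
For Player 2: with q = P(L), equating U's and D's payoffs gives −14q + 9 = q + 1 ⇒ q = 8/15.

8/15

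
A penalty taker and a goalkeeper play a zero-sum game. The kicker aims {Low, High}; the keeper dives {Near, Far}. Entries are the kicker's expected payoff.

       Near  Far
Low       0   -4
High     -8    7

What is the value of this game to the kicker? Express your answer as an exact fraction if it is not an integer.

-32/19

Row minima: Low → -4, High → -8; maximin = -4.
Column maxima: Near → 0, Far → 7; minimax = 0.
-4 ≠ 0, so there is no saddle point; optimal play is mixed.
Let the kicker play Low with probability p. Expected payoff against Near: 0p + (-8)(1−p) = 8p − 8; against Far: (-4)p + 7(1−p) = −11p + 7.
Setting these equal: 8p − 8 = −11p + 7 ⇒ 19p = 15 ⇒ p = 15/19, and the value is (8)·(15/19) − 8 = -32/19.
For the keeper: with q = P(Near), equating Low's and High's payoffs gives 4q − 4 = −15q + 7 ⇒ q = 11/19.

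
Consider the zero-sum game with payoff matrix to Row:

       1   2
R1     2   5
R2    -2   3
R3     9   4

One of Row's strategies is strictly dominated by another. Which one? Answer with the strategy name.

R2

R1 gives a strictly higher payoff than R2 against every column: 2 > -2, 5 > 3.
So R2 is strictly dominated and Row never plays it.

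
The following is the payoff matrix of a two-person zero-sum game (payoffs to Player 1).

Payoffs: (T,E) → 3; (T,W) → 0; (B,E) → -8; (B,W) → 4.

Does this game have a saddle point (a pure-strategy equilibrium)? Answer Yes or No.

Row minima: T → 0, B → -8; maximin = 0.
Column maxima: E → 3, W → 4; minimax = 3.
0 ≠ 3, so no pure-strategy equilibrium exists.

No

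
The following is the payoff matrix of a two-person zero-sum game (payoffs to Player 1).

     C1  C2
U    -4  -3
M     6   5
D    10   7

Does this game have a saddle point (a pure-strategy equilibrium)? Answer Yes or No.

Yes

Row minima: U → -4, M → 5, D → 7; maximin = 7.
Column maxima: C1 → 10, C2 → 7; minimax = 7.
maximin = minimax = 7, so a saddle point exists.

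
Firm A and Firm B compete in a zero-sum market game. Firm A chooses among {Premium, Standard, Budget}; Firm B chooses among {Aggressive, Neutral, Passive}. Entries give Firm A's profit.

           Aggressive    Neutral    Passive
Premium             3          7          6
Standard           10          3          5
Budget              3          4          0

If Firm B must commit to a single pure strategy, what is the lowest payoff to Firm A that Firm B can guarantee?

6

Column maxima: Aggressive → 10, Neutral → 7, Passive → 6.
The smallest of these is 6.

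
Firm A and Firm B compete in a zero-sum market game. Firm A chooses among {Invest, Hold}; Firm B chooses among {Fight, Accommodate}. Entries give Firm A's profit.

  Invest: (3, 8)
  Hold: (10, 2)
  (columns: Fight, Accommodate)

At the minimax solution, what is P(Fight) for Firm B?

6/13

Row minima: Invest → 3, Hold → 2; maximin = 3.
Column maxima: Fight → 10, Accommodate → 8; minimax = 8.
3 ≠ 8, so there is no saddle point; optimal play is mixed.
Let Firm A play Invest with probability p. Expected payoff against Fight: 3p + 10(1−p) = −7p + 10; against Accommodate: 8p + 2(1−p) = 6p + 2.
Setting these equal: −7p + 10 = 6p + 2 ⇒ −13p = -8 ⇒ p = 8/13, and the value is (-7)·(8/13) + 10 = 74/13.
For Firm B: with q = P(Fight), equating Invest's and Hold's payoffs gives −5q + 8 = 8q + 2 ⇒ q = 6/13.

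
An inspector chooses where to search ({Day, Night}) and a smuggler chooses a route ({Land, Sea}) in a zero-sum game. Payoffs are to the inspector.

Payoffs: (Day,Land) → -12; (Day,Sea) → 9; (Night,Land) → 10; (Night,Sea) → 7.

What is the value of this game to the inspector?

Row minima: Day → -12, Night → 7; maximin = 7.
Column maxima: Land → 10, Sea → 9; minimax = 9.
7 ≠ 9, so there is no saddle point; optimal play is mixed.
Let the inspector play Day with probability p. Expected payoff against Land: (-12)p + 10(1−p) = −22p + 10; against Sea: 9p + 7(1−p) = 2p + 7.
Setting these equal: −22p + 10 = 2p + 7 ⇒ −24p = -3 ⇒ p = 1/8, and the value is (-22)·(1/8) + 10 = 29/4.
For the smuggler: with q = P(Land), equating Day's and Night's payoffs gives −21q + 9 = 3q + 7 ⇒ q = 1/12.

29/4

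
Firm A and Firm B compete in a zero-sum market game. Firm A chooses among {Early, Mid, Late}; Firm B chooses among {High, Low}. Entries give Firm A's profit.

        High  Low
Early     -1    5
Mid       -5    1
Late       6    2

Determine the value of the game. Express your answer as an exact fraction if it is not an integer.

16/5

Row minima: Early → -1, Mid → -5, Late → 2; maximin = 2.
Column maxima: High → 6, Low → 5; minimax = 5.
2 ≠ 5, so there is no saddle point; optimal play is mixed.
Mid is strictly dominated by Early, so Firm A never plays it.
On the remaining 2×2 (Early, Late vs High, Low):
Let Firm A play Early with probability p. Expected payoff against High: (-1)p + 6(1−p) = −7p + 6; against Low: 5p + 2(1−p) = 3p + 2.
Setting these equal: −7p + 6 = 3p + 2 ⇒ −10p = -4 ⇒ p = 2/5, and the value is (-7)·(2/5) + 6 = 16/5.
For Firm B: with q = P(High), equating Early's and Late's payoffs gives −6q + 5 = 4q + 2 ⇒ q = 3/10.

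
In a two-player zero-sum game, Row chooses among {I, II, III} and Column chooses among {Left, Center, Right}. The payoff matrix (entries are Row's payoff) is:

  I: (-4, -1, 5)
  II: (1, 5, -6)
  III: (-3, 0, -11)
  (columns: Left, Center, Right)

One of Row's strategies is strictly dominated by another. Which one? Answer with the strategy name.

II gives a strictly higher payoff than III against every column: 1 > -3, 5 > 0, -6 > -11.
So III is strictly dominated and Row never plays it.

III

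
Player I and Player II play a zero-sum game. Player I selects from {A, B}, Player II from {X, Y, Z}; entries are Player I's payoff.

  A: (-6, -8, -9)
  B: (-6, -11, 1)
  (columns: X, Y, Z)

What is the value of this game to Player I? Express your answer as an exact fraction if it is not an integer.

Row minima: A → -9, B → -11; maximin = -9.
Column maxima: X → -6, Y → -8, Z → 1; minimax = -8.
-9 ≠ -8, so there is no saddle point; optimal play is mixed.
X is strictly dominated by Y (it gives Player I strictly more in every row), so Player II never plays it.
On the remaining 2×2 (A, B vs Y, Z):
Let Player I play A with probability p. Expected payoff against Y: (-8)p + (-11)(1−p) = 3p − 11; against Z: (-9)p + 1(1−p) = −10p + 1.
Setting these equal: 3p − 11 = −10p + 1 ⇒ 13p = 12 ⇒ p = 12/13, and the value is (3)·(12/13) − 11 = -107/13.
For Player II: with q = P(Y), equating A's and B's payoffs gives q − 9 = −12q + 1 ⇒ q = 10/13.

-107/13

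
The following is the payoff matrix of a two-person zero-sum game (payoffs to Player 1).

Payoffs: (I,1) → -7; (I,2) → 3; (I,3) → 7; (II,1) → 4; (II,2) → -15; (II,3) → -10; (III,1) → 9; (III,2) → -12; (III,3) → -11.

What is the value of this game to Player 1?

Row minima: I → -7, II → -15, III → -12; maximin = -7.
Column maxima: 1 → 9, 2 → 3, 3 → 7; minimax = 3.
-7 ≠ 3, so there is no saddle point; optimal play is mixed.
3 is strictly dominated by 2 (it gives Player 1 strictly more in every row), so Player 2 never plays it.
With 3 eliminated, II is strictly dominated by III (III gives Player 1 strictly more in every remaining column), so Player 1 never plays it.
On the remaining 2×2 (I, III vs 1, 2):
Let Player 1 play I with probability p. Expected payoff against 1: (-7)p + 9(1−p) = −16p + 9; against 2: 3p + (-12)(1−p) = 15p − 12.
Setting these equal: −16p + 9 = 15p − 12 ⇒ −31p = -21 ⇒ p = 21/31, and the value is (-16)·(21/31) + 9 = -57/31.
For Player 2: with q = P(1), equating I's and III's payoffs gives −10q + 3 = 21q − 12 ⇒ q = 15/31.

-57/31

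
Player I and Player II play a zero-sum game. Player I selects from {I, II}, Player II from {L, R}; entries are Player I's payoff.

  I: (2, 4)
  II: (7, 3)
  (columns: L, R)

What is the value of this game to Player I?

11/3

Row minima: I → 2, II → 3; maximin = 3.
Column maxima: L → 7, R → 4; minimax = 4.
3 ≠ 4, so there is no saddle point; optimal play is mixed.
Let Player I play I with probability p. Expected payoff against L: 2p + 7(1−p) = −5p + 7; against R: 4p + 3(1−p) = p + 3.
Setting these equal: −5p + 7 = p + 3 ⇒ −6p = -4 ⇒ p = 2/3, and the value is (-5)·(2/3) + 7 = 11/3.
For Player II: with q = P(L), equating I's and II's payoffs gives −2q + 4 = 4q + 3 ⇒ q = 1/6.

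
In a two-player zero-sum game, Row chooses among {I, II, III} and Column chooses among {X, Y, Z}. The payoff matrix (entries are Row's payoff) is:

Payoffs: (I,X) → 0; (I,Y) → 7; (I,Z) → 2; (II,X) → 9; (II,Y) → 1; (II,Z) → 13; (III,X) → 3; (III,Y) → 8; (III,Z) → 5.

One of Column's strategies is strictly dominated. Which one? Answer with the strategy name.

X holds Row's payoff strictly below Z in every row: 0 < 2, 9 < 13, 3 < 5.
So Z is strictly dominated for Column.

Z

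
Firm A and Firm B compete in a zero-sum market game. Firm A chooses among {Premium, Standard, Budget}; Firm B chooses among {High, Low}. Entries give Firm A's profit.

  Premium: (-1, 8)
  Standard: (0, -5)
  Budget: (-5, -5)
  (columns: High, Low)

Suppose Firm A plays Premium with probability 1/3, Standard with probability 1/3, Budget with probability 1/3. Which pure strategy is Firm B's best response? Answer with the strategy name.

High

If Firm B plays High, Firm A's expected payoff is (1/3)·(-1) + (1/3)·0 + (1/3)·(-5) = -2.
If Firm B plays Low, Firm A's expected payoff is (1/3)·8 + (1/3)·(-5) + (1/3)·(-5) = -2/3.
Firm B minimizes Firm A's payoff; the smallest is -2, so the best response is High.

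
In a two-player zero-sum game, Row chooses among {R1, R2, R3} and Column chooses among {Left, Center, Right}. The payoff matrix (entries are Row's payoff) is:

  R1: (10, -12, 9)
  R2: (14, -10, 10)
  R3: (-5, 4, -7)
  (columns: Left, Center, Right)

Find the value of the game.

Row minima: R1 → -12, R2 → -10, R3 → -7; maximin = -7.
Column maxima: Left → 14, Center → 4, Right → 10; minimax = 4.
-7 ≠ 4, so there is no saddle point; optimal play is mixed.
R1 is strictly dominated by R2, so Row never plays it.
Left is strictly dominated by Right (it gives Row strictly more in every row), so Column never plays it.
On the remaining 2×2 (R2, R3 vs Center, Right):
Let Row play R2 with probability p. Expected payoff against Center: (-10)p + 4(1−p) = −14p + 4; against Right: 10p + (-7)(1−p) = 17p − 7.
Setting these equal: −14p + 4 = 17p − 7 ⇒ −31p = -11 ⇒ p = 11/31, and the value is (-14)·(11/31) + 4 = -30/31.
For Column: with q = P(Center), equating R2's and R3's payoffs gives −20q + 10 = 11q − 7 ⇒ q = 17/31.

-30/31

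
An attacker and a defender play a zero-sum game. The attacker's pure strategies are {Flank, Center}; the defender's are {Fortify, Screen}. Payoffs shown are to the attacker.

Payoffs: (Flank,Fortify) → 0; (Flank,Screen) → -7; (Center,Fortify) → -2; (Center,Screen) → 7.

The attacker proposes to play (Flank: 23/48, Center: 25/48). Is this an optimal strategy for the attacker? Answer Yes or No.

No

Against Fortify this mix gives (23/48)·0 + (25/48)·(-2) = -25/24.
Against Screen this mix gives (23/48)·(-7) + (25/48)·7 = 7/24.
The defender will play Fortify, holding the attacker to -25/24. Shifting weight toward the row that does better against Fortify would raise this floor (the equalizing mix achieves -7/8 against both Fortify and Screen), so the proposed strategy is not optimal.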